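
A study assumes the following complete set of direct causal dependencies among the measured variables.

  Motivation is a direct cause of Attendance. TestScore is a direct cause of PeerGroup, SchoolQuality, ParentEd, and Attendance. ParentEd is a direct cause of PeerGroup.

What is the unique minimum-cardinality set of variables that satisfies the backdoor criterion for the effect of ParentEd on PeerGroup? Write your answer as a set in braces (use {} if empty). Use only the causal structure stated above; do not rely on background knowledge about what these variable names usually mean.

Variables eligible for adjustment (non-descendants of ParentEd, excluding ParentEd and PeerGroup): {Attendance, Motivation, SchoolQuality, TestScore}.
Backdoor paths from ParentEd to PeerGroup:
  P1: ParentEd <- TestScore -> PeerGroup
The empty set is not sufficient: P1 (ParentEd <- TestScore -> PeerGroup) has no collider blocking it and no conditioned non-collider, so it is open.
Try {TestScore}:
  P1: blocked at fork node TestScore ∈ conditioning set.
{TestScore} contains no descendant of ParentEd and blocks every backdoor path.
No other singleton works — e.g. {Motivation} leaves P1 open — so {TestScore} is the unique smallest valid adjustment set.

{TestScore}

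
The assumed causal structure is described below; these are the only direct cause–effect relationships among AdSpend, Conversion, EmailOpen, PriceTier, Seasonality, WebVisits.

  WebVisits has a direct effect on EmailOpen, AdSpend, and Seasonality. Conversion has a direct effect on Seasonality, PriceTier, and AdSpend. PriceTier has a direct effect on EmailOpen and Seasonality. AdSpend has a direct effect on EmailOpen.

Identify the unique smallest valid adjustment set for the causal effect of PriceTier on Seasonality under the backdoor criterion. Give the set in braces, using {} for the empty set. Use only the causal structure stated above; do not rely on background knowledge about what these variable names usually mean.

Variables eligible for adjustment (non-descendants of PriceTier, excluding PriceTier and Seasonality): {AdSpend, Conversion, WebVisits}.
Backdoor paths from PriceTier to Seasonality:
  P1: PriceTier <- Conversion -> AdSpend <- WebVisits -> Seasonality
  P2: PriceTier <- Conversion -> AdSpend -> EmailOpen <- WebVisits -> Seasonality
  P3: PriceTier <- Conversion -> Seasonality
The empty set is not sufficient: P3 (PriceTier <- Conversion -> Seasonality) has no collider blocking it and no conditioned non-collider, so it is open.
Try {Conversion}:
  P1: blocked at fork node Conversion ∈ conditioning set.
  P2: blocked at fork node Conversion ∈ conditioning set.
  P3: blocked at fork node Conversion ∈ conditioning set.
{Conversion} contains no descendant of PriceTier and blocks every backdoor path.
No other singleton works — e.g. {WebVisits} leaves P3 open — so {Conversion} is the unique smallest valid adjustment set.

{Conversion}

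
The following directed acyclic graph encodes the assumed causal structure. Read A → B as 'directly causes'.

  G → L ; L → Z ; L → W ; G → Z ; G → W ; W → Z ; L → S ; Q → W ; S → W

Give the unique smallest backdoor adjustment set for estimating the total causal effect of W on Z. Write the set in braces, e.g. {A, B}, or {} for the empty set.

{G, L}

Variables eligible for adjustment (non-descendants of W, excluding W and Z): {G, L, Q, S}.
Backdoor paths from W to Z:
  P1: W <- G -> L -> Z
  P2: W <- G -> Z
  P3: W <- L <- G -> Z
  P4: W <- L -> Z
  P5: W <- S <- L <- G -> Z
  P6: W <- S <- L -> Z
The empty set is not sufficient: P1 (W <- G -> L -> Z) has no collider blocking it and no conditioned non-collider, so it is open.
Try {G, L}:
  P1: blocked at fork node G ∈ conditioning set.
  P2: blocked at fork node G ∈ conditioning set.
  P3: blocked at chain node L ∈ conditioning set.
  P4: blocked at fork node L ∈ conditioning set.
  P5: blocked at chain node L ∈ conditioning set.
  P6: blocked at fork node L ∈ conditioning set.
{G, L} contains no descendant of W and blocks every backdoor path.
Every element of {G, L} is needed (dropping G leaves P2 open; dropping L leaves P4 open), so no proper subset is valid.
Among all size-2 subsets of the eligible variables, only {G, L} blocks every backdoor path, so it is the unique smallest valid adjustment set.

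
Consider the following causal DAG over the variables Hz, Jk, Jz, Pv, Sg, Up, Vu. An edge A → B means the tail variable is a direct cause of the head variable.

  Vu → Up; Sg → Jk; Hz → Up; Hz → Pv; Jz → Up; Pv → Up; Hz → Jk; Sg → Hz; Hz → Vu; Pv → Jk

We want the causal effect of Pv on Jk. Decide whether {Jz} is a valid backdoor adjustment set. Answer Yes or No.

No

Backdoor paths from Pv to Jk (paths whose first edge points into Pv):
  P1: Pv <- Hz <- Sg -> Jk
  P2: Pv <- Hz -> Jk
Condition 1 (no descendant of Pv in the set): holds — descendants of Pv are {Jk, Up}; none are in {Jz}.
Condition 2 (every backdoor path blocked by {Jz}):
  P1: open — no interior node is in the conditioning set.
  P2: open — no interior node is in the conditioning set.
{Jz} does not satisfy the backdoor criterion.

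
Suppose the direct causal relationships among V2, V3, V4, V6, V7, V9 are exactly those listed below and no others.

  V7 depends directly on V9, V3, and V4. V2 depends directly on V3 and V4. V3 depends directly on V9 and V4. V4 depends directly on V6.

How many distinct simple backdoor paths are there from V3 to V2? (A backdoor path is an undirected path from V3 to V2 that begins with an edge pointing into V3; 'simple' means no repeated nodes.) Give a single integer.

A backdoor path from V3 to V2 is any simple undirected path whose first edge points into V3 (i.e. leaves V3 via a parent).
Parents of V3: {V4, V9}.
Enumerating:
  P1: V3 <- V4 -> V2
  P2: V3 <- V9 -> V7 <- V4 -> V2
That exhausts the simple backdoor paths. Count: 2.

2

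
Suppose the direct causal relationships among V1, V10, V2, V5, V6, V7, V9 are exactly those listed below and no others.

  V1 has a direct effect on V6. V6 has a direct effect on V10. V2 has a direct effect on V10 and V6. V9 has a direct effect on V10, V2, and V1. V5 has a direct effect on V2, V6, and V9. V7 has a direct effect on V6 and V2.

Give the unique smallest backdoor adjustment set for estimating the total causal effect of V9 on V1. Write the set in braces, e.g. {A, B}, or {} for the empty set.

{}

Variables eligible for adjustment (non-descendants of V9, excluding V9 and V1): {V5, V7}.
Backdoor paths from V9 to V1:
  P1: V9 <- V5 -> V2 <- V7 -> V6 <- V1
  P2: V9 <- V5 -> V2 -> V6 <- V1
  P3: V9 <- V5 -> V2 -> V10 <- V6 <- V1
  P4: V9 <- V5 -> V6 <- V1
Each backdoor path contains an unconditioned collider, so every path is already blocked with the empty conditioning set:
  P1: blocked at collider V2 (neither it nor any descendant is in the conditioning set).
  P2: blocked at collider V6 (neither it nor any descendant is in the conditioning set).
  P3: blocked at collider V10 (neither it nor any descendant is in the conditioning set).
  P4: blocked at collider V6 (neither it nor any descendant is in the conditioning set).
The empty set is therefore the unique smallest valid set.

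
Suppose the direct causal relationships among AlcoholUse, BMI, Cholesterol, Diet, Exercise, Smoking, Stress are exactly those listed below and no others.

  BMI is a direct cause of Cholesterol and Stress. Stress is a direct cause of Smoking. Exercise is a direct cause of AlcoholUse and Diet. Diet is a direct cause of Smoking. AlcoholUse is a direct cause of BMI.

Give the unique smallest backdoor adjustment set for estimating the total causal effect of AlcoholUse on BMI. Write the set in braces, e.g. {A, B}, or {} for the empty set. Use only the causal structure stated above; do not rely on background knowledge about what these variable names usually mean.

Variables eligible for adjustment (non-descendants of AlcoholUse, excluding AlcoholUse and BMI): {Diet, Exercise}.
Backdoor paths from AlcoholUse to BMI:
  P1: AlcoholUse <- Exercise -> Diet -> Smoking <- Stress <- BMI
Each backdoor path contains an unconditioned collider, so every path is already blocked with the empty conditioning set:
  P1: blocked at collider Smoking (neither it nor any descendant is in the conditioning set).
The empty set is therefore the unique smallest valid set.

{}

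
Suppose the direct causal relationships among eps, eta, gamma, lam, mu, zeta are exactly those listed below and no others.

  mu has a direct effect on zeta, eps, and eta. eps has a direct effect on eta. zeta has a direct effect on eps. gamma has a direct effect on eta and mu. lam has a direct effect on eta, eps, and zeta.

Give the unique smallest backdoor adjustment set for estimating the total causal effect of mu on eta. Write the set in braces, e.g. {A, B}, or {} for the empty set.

{gamma}

Variables eligible for adjustment (non-descendants of mu, excluding mu and eta): {gamma, lam}.
Backdoor paths from mu to eta:
  P1: mu <- gamma -> eta
The empty set is not sufficient: P1 (mu <- gamma -> eta) has no collider blocking it and no conditioned non-collider, so it is open.
Try {gamma}:
  P1: blocked at fork node gamma ∈ conditioning set.
{gamma} contains no descendant of mu and blocks every backdoor path.
No other singleton works — e.g. {lam} leaves P1 open — so {gamma} is the unique smallest valid adjustment set.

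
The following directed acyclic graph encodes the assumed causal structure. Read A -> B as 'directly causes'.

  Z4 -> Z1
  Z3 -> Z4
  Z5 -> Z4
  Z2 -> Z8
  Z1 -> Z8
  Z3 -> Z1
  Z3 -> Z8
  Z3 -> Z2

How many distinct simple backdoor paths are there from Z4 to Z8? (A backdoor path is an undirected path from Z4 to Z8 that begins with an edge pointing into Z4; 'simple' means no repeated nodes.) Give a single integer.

3

A backdoor path from Z4 to Z8 is any simple undirected path whose first edge points into Z4 (i.e. leaves Z4 via a parent).
Parents of Z4: {Z3, Z5}.
Enumerating:
  P1: Z4 <- Z3 -> Z2 -> Z8
  P2: Z4 <- Z3 -> Z1 -> Z8
  P3: Z4 <- Z3 -> Z8
That exhausts the simple backdoor paths. Count: 3.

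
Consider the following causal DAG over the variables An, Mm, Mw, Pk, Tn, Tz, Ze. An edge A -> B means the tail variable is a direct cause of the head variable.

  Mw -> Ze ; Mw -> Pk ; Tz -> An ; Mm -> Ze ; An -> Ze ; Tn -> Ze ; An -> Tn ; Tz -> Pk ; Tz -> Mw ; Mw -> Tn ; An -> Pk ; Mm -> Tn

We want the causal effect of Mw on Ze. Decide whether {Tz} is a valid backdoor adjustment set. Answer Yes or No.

Yes

Backdoor paths from Mw to Ze (paths whose first edge points into Mw):
  P1: Mw <- Tz -> An -> Tn <- Mm -> Ze
  P2: Mw <- Tz -> An -> Tn -> Ze
  P3: Mw <- Tz -> An -> Ze
  P4: Mw <- Tz -> Pk <- An -> Tn <- Mm -> Ze
  P5: Mw <- Tz -> Pk <- An -> Tn -> Ze
  P6: Mw <- Tz -> Pk <- An -> Ze
Condition 1 (no descendant of Mw in the set): holds — descendants of Mw are {Pk, Tn, Ze}; none are in {Tz}.
Condition 2 (every backdoor path blocked by {Tz}):
  P1: blocked at fork node Tz ∈ conditioning set.
  P2: blocked at fork node Tz ∈ conditioning set.
  P3: blocked at fork node Tz ∈ conditioning set.
  P4: blocked at fork node Tz ∈ conditioning set.
  P5: blocked at fork node Tz ∈ conditioning set.
  P6: blocked at fork node Tz ∈ conditioning set.
{Tz} satisfies the backdoor criterion.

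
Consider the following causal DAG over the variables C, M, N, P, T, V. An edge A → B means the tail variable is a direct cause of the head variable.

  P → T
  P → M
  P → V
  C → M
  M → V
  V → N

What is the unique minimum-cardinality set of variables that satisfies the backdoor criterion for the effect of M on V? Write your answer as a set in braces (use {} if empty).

{P}

Variables eligible for adjustment (non-descendants of M, excluding M and V): {C, P, T}.
Backdoor paths from M to V:
  P1: M <- P -> V
The empty set is not sufficient: P1 (M <- P -> V) has no collider blocking it and no conditioned non-collider, so it is open.
Try {P}:
  P1: blocked at fork node P ∈ conditioning set.
{P} contains no descendant of M and blocks every backdoor path.
No other singleton works — e.g. {C} leaves P1 open — so {P} is the unique smallest valid adjustment set.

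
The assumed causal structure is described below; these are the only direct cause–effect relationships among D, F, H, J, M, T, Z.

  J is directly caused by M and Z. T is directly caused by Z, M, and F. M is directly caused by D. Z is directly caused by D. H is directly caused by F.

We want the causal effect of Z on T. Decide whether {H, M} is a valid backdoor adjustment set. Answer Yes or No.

Backdoor paths from Z to T (paths whose first edge points into Z):
  P1: Z <- D -> M -> T
Condition 1 (no descendant of Z in the set): holds — descendants of Z are {J, T}; none are in {H, M}.
Condition 2 (every backdoor path blocked by {H, M}):
  P1: blocked at chain node M ∈ conditioning set.
{H, M} satisfies the backdoor criterion.

Yes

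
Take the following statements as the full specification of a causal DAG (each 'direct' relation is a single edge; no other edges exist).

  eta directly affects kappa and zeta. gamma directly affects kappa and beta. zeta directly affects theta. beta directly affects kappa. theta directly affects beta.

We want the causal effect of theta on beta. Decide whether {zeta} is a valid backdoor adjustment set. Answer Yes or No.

Backdoor paths from theta to beta (paths whose first edge points into theta):
  P1: theta <- zeta <- eta -> kappa <- gamma -> beta
  P2: theta <- zeta <- eta -> kappa <- beta
Condition 1 (no descendant of theta in the set): holds — descendants of theta are {beta, kappa}; none are in {zeta}.
Condition 2 (every backdoor path blocked by {zeta}):
  P1: blocked at chain node zeta ∈ conditioning set.
  P2: blocked at chain node zeta ∈ conditioning set.
{zeta} satisfies the backdoor criterion.

Yes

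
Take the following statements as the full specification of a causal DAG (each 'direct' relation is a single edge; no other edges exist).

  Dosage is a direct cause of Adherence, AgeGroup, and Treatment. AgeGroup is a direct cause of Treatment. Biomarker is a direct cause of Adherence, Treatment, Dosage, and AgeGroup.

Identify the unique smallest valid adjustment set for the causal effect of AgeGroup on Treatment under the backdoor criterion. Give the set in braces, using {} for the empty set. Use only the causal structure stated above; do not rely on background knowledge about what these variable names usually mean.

Variables eligible for adjustment (non-descendants of AgeGroup, excluding AgeGroup and Treatment): {Adherence, Biomarker, Dosage}.
Backdoor paths from AgeGroup to Treatment:
  P1: AgeGroup <- Biomarker -> Dosage -> Treatment
  P2: AgeGroup <- Biomarker -> Adherence <- Dosage -> Treatment
  P3: AgeGroup <- Biomarker -> Treatment
  P4: AgeGroup <- Dosage <- Biomarker -> Treatment
  P5: AgeGroup <- Dosage -> Adherence <- Biomarker -> Treatment
  P6: AgeGroup <- Dosage -> Treatment
The empty set is not sufficient: P1 (AgeGroup <- Biomarker -> Dosage -> Treatment) has no collider blocking it and no conditioned non-collider, so it is open.
Try {Biomarker, Dosage}:
  P1: blocked at fork node Biomarker ∈ conditioning set.
  P2: blocked at fork node Biomarker ∈ conditioning set.
  P3: blocked at fork node Biomarker ∈ conditioning set.
  P4: blocked at chain node Dosage ∈ conditioning set.
  P5: blocked at fork node Dosage ∈ conditioning set.
  P6: blocked at fork node Dosage ∈ conditioning set.
{Biomarker, Dosage} contains no descendant of AgeGroup and blocks every backdoor path.
Every element of {Biomarker, Dosage} is needed (dropping Biomarker leaves P3 open; dropping Dosage leaves P6 open), so no proper subset is valid.
Among all size-2 subsets of the eligible variables, only {Biomarker, Dosage} blocks every backdoor path, so it is the unique smallest valid adjustment set.

{Biomarker, Dosage}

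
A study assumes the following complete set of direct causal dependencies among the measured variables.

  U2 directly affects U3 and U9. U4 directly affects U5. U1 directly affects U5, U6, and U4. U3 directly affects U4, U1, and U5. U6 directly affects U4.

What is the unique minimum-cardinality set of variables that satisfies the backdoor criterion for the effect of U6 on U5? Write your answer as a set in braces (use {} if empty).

{U1}

Variables eligible for adjustment (non-descendants of U6, excluding U6 and U5): {U1, U2, U3, U9}.
Backdoor paths from U6 to U5:
  P1: U6 <- U1 <- U3 -> U4 -> U5
  P2: U6 <- U1 <- U3 -> U5
  P3: U6 <- U1 -> U4 <- U3 -> U5
  P4: U6 <- U1 -> U4 -> U5
  P5: U6 <- U1 -> U5
The empty set is not sufficient: P1 (U6 <- U1 <- U3 -> U4 -> U5) has no collider blocking it and no conditioned non-collider, so it is open.
Try {U1}:
  P1: blocked at chain node U1 ∈ conditioning set.
  P2: blocked at chain node U1 ∈ conditioning set.
  P3: blocked at fork node U1 ∈ conditioning set.
  P4: blocked at fork node U1 ∈ conditioning set.
  P5: blocked at fork node U1 ∈ conditioning set.
{U1} contains no descendant of U6 and blocks every backdoor path.
No other singleton works — e.g. {U2} leaves P1 open — so {U1} is the unique smallest valid adjustment set.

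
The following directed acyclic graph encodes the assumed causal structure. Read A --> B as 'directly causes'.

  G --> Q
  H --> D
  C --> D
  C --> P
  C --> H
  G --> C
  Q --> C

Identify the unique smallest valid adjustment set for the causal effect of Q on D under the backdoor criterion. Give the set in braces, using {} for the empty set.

Variables eligible for adjustment (non-descendants of Q, excluding Q and D): {G}.
Backdoor paths from Q to D:
  P1: Q <- G -> C -> H -> D
  P2: Q <- G -> C -> D
The empty set is not sufficient: P1 (Q <- G -> C -> H -> D) has no collider blocking it and no conditioned non-collider, so it is open.
Try {G}:
  P1: blocked at fork node G ∈ conditioning set.
  P2: blocked at fork node G ∈ conditioning set.
{G} contains no descendant of Q and blocks every backdoor path.
{G} is the unique smallest valid adjustment set.

{G}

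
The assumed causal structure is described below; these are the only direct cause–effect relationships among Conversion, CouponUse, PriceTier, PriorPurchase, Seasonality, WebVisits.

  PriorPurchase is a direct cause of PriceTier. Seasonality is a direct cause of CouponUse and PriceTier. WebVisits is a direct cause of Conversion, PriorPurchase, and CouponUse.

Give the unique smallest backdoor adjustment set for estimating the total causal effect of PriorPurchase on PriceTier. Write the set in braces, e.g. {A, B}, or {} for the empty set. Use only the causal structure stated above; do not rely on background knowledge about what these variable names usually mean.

Variables eligible for adjustment (non-descendants of PriorPurchase, excluding PriorPurchase and PriceTier): {Conversion, CouponUse, Seasonality, WebVisits}.
Backdoor paths from PriorPurchase to PriceTier:
  P1: PriorPurchase <- WebVisits -> CouponUse <- Seasonality -> PriceTier
Each backdoor path contains an unconditioned collider, so every path is already blocked with the empty conditioning set:
  P1: blocked at collider CouponUse (neither it nor any descendant is in the conditioning set).
The empty set is therefore the unique smallest valid set.

{}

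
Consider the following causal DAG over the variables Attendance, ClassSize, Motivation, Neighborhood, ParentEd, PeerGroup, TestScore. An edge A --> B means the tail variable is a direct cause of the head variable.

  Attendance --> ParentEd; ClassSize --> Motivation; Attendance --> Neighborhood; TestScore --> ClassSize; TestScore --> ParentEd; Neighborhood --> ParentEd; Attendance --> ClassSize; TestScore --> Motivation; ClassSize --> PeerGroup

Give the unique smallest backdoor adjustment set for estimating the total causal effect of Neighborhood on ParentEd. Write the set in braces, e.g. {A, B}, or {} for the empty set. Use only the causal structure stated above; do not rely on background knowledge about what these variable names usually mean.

{Attendance}

Variables eligible for adjustment (non-descendants of Neighborhood, excluding Neighborhood and ParentEd): {Attendance, ClassSize, Motivation, PeerGroup, TestScore}.
Backdoor paths from Neighborhood to ParentEd:
  P1: Neighborhood <- Attendance -> ClassSize <- TestScore -> ParentEd
  P2: Neighborhood <- Attendance -> ClassSize -> Motivation <- TestScore -> ParentEd
  P3: Neighborhood <- Attendance -> ParentEd
The empty set is not sufficient: P3 (Neighborhood <- Attendance -> ParentEd) has no collider blocking it and no conditioned non-collider, so it is open.
Try {Attendance}:
  P1: blocked at fork node Attendance ∈ conditioning set.
  P2: blocked at fork node Attendance ∈ conditioning set.
  P3: blocked at fork node Attendance ∈ conditioning set.
{Attendance} contains no descendant of Neighborhood and blocks every backdoor path.
No other singleton works — e.g. {TestScore} leaves P3 open — so {Attendance} is the unique smallest valid adjustment set.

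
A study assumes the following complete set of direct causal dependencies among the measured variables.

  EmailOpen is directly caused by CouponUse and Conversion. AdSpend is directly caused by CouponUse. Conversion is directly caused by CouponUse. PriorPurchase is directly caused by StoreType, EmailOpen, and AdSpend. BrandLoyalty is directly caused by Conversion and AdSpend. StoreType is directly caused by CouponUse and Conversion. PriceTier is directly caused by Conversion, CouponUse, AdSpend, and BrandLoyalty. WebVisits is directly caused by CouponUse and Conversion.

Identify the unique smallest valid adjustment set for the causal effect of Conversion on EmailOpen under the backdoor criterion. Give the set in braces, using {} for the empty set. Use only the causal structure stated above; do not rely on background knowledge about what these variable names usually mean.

Variables eligible for adjustment (non-descendants of Conversion, excluding Conversion and EmailOpen): {AdSpend, CouponUse}.
Backdoor paths from Conversion to EmailOpen:
  P1: Conversion <- CouponUse -> AdSpend -> PriorPurchase <- EmailOpen
  P2: Conversion <- CouponUse -> StoreType -> PriorPurchase <- EmailOpen
  P3: Conversion <- CouponUse -> EmailOpen
  P4: Conversion <- CouponUse -> PriceTier <- AdSpend -> PriorPurchase <- EmailOpen
  P5: Conversion <- CouponUse -> PriceTier <- BrandLoyalty <- AdSpend -> PriorPurchase <- EmailOpen
The empty set is not sufficient: P3 (Conversion <- CouponUse -> EmailOpen) has no collider blocking it and no conditioned non-collider, so it is open.
Try {CouponUse}:
  P1: blocked at fork node CouponUse ∈ conditioning set.
  P2: blocked at fork node CouponUse ∈ conditioning set.
  P3: blocked at fork node CouponUse ∈ conditioning set.
  P4: blocked at fork node CouponUse ∈ conditioning set.
  P5: blocked at fork node CouponUse ∈ conditioning set.
{CouponUse} contains no descendant of Conversion and blocks every backdoor path.
No other singleton works — e.g. {AdSpend} leaves P3 open — so {CouponUse} is the unique smallest valid adjustment set.

{CouponUse}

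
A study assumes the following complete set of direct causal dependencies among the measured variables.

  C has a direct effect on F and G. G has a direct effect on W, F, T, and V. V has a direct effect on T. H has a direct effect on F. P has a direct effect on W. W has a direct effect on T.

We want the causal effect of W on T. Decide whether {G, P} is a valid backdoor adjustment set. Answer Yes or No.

Backdoor paths from W to T (paths whose first edge points into W):
  P1: W <- G -> V -> T
  P2: W <- G -> T
Condition 1 (no descendant of W in the set): holds — descendants of W are {T}; none are in {G, P}.
Condition 2 (every backdoor path blocked by {G, P}):
  P1: blocked at fork node G ∈ conditioning set.
  P2: blocked at fork node G ∈ conditioning set.
{G, P} satisfies the backdoor criterion.

Yes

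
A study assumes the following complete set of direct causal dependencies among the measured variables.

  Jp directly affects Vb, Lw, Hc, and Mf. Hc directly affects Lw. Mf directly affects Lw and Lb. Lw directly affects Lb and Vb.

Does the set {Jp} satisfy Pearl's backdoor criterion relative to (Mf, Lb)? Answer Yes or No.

Backdoor paths from Mf to Lb (paths whose first edge points into Mf):
  P1: Mf <- Jp -> Hc -> Lw -> Lb
  P2: Mf <- Jp -> Lw -> Lb
  P3: Mf <- Jp -> Vb <- Lw -> Lb
Condition 1 (no descendant of Mf in the set): holds — descendants of Mf are {Lb, Lw, Vb}; none are in {Jp}.
Condition 2 (every backdoor path blocked by {Jp}):
  P1: blocked at fork node Jp ∈ conditioning set.
  P2: blocked at fork node Jp ∈ conditioning set.
  P3: blocked at fork node Jp ∈ conditioning set.
{Jp} satisfies the backdoor criterion.

Yes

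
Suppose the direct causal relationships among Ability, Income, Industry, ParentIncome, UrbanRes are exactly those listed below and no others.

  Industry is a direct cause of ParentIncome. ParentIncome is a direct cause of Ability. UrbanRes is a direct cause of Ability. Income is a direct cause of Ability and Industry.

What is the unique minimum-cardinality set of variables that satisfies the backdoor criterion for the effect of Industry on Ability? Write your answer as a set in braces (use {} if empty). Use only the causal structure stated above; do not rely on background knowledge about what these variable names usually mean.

Variables eligible for adjustment (non-descendants of Industry, excluding Industry and Ability): {Income, UrbanRes}.
Backdoor paths from Industry to Ability:
  P1: Industry <- Income -> Ability
The empty set is not sufficient: P1 (Industry <- Income -> Ability) has no collider blocking it and no conditioned non-collider, so it is open.
Try {Income}:
  P1: blocked at fork node Income ∈ conditioning set.
{Income} contains no descendant of Industry and blocks every backdoor path.
No other singleton works — e.g. {UrbanRes} leaves P1 open — so {Income} is the unique smallest valid adjustment set.

{Income}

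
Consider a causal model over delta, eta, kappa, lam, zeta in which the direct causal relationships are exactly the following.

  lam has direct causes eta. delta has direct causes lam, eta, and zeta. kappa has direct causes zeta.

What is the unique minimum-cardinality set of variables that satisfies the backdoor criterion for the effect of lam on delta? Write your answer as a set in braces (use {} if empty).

Variables eligible for adjustment (non-descendants of lam, excluding lam and delta): {eta, kappa, zeta}.
Backdoor paths from lam to delta:
  P1: lam <- eta -> delta
The empty set is not sufficient: P1 (lam <- eta -> delta) has no collider blocking it and no conditioned non-collider, so it is open.
Try {eta}:
  P1: blocked at fork node eta ∈ conditioning set.
{eta} contains no descendant of lam and blocks every backdoor path.
No other singleton works — e.g. {zeta} leaves P1 open — so {eta} is the unique smallest valid adjustment set.

{eta}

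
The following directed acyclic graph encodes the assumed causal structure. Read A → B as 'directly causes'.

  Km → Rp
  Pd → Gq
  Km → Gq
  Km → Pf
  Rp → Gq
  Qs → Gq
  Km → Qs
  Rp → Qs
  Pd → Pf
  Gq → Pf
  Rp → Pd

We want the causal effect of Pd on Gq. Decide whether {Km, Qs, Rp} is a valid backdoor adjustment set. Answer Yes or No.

Yes

Backdoor paths from Pd to Gq (paths whose first edge points into Pd):
  P1: Pd <- Rp <- Km -> Qs -> Gq
  P2: Pd <- Rp <- Km -> Gq
  P3: Pd <- Rp <- Km -> Pf <- Gq
  P4: Pd <- Rp -> Qs <- Km -> Gq
  P5: Pd <- Rp -> Qs <- Km -> Pf <- Gq
  P6: Pd <- Rp -> Qs -> Gq
  P7: Pd <- Rp -> Gq
Condition 1 (no descendant of Pd in the set): holds — descendants of Pd are {Gq, Pf}; none are in {Km, Qs, Rp}.
Condition 2 (every backdoor path blocked by {Km, Qs, Rp}):
  P1: blocked at chain node Rp ∈ conditioning set.
  P2: blocked at chain node Rp ∈ conditioning set.
  P3: blocked at chain node Rp ∈ conditioning set.
  P4: blocked at fork node Rp ∈ conditioning set.
  P5: blocked at fork node Rp ∈ conditioning set.
  P6: blocked at fork node Rp ∈ conditioning set.
  P7: blocked at fork node Rp ∈ conditioning set.
{Km, Qs, Rp} satisfies the backdoor criterion.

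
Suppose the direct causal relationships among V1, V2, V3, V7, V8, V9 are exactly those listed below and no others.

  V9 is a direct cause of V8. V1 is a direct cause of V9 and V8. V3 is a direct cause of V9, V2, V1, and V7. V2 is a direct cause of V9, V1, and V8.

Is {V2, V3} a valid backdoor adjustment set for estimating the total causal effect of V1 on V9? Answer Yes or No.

Yes

Backdoor paths from V1 to V9 (paths whose first edge points into V1):
  P1: V1 <- V3 -> V2 -> V9
  P2: V1 <- V3 -> V2 -> V8 <- V9
  P3: V1 <- V3 -> V9
  P4: V1 <- V2 <- V3 -> V9
  P5: V1 <- V2 -> V9
  P6: V1 <- V2 -> V8 <- V9
Condition 1 (no descendant of V1 in the set): holds — descendants of V1 are {V8, V9}; none are in {V2, V3}.
Condition 2 (every backdoor path blocked by {V2, V3}):
  P1: blocked at fork node V3 ∈ conditioning set.
  P2: blocked at fork node V3 ∈ conditioning set.
  P3: blocked at fork node V3 ∈ conditioning set.
  P4: blocked at chain node V2 ∈ conditioning set.
  P5: blocked at fork node V2 ∈ conditioning set.
  P6: blocked at fork node V2 ∈ conditioning set.
{V2, V3} satisfies the backdoor criterion.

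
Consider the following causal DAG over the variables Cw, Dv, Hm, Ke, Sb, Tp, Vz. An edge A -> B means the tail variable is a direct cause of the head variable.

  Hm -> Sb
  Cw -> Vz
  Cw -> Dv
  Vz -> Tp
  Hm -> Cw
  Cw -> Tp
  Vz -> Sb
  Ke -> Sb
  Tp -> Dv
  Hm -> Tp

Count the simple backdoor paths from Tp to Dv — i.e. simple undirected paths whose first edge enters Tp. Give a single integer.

5

A backdoor path from Tp to Dv is any simple undirected path whose first edge points into Tp (i.e. leaves Tp via a parent).
Parents of Tp: {Cw, Hm, Vz}.
Enumerating:
  P1: Tp <- Hm -> Cw -> Dv
  P2: Tp <- Hm -> Sb <- Vz <- Cw -> Dv
  P3: Tp <- Cw -> Dv
  P4: Tp <- Vz <- Cw -> Dv
  P5: Tp <- Vz -> Sb <- Hm -> Cw -> Dv
That exhausts the simple backdoor paths. Count: 5.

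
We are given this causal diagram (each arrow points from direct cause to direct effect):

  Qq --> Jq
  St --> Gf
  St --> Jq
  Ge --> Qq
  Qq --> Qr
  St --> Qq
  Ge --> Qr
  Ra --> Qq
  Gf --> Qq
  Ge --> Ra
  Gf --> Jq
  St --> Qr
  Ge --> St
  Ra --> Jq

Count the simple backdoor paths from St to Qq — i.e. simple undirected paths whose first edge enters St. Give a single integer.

5

A backdoor path from St to Qq is any simple undirected path whose first edge points into St (i.e. leaves St via a parent).
Parents of St: {Ge}.
Enumerating:
  P1: St <- Ge -> Ra -> Qq
  P2: St <- Ge -> Ra -> Jq <- Gf -> Qq
  P3: St <- Ge -> Ra -> Jq <- Qq
  P4: St <- Ge -> Qq
  P5: St <- Ge -> Qr <- Qq
That exhausts the simple backdoor paths. Count: 5.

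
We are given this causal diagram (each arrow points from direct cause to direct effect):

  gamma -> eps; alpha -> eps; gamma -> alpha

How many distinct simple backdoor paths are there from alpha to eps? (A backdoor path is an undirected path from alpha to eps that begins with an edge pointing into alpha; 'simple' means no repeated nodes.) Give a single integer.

A backdoor path from alpha to eps is any simple undirected path whose first edge points into alpha (i.e. leaves alpha via a parent).
Parents of alpha: {gamma}.
Enumerating:
  P1: alpha <- gamma -> eps
That exhausts the simple backdoor paths. Count: 1.

1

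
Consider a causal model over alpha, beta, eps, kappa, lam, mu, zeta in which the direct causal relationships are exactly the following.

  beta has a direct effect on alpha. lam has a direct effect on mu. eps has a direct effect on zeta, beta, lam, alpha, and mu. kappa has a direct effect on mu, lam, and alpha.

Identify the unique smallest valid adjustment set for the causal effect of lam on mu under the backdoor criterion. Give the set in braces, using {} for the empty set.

Variables eligible for adjustment (non-descendants of lam, excluding lam and mu): {alpha, beta, eps, kappa, zeta}.
Backdoor paths from lam to mu:
  P1: lam <- kappa -> alpha <- eps -> mu
  P2: lam <- kappa -> alpha <- beta <- eps -> mu
  P3: lam <- kappa -> mu
  P4: lam <- eps -> beta -> alpha <- kappa -> mu
  P5: lam <- eps -> alpha <- kappa -> mu
  P6: lam <- eps -> mu
The empty set is not sufficient: P3 (lam <- kappa -> mu) has no collider blocking it and no conditioned non-collider, so it is open.
Try {eps, kappa}:
  P1: blocked at fork node kappa ∈ conditioning set.
  P2: blocked at fork node kappa ∈ conditioning set.
  P3: blocked at fork node kappa ∈ conditioning set.
  P4: blocked at fork node eps ∈ conditioning set.
  P5: blocked at fork node eps ∈ conditioning set.
  P6: blocked at fork node eps ∈ conditioning set.
{eps, kappa} contains no descendant of lam and blocks every backdoor path.
Every element of {eps, kappa} is needed (dropping eps leaves P6 open; dropping kappa leaves P3 open), so no proper subset is valid.
Among all size-2 subsets of the eligible variables, only {eps, kappa} blocks every backdoor path, so it is the unique smallest valid adjustment set.

{eps, kappa}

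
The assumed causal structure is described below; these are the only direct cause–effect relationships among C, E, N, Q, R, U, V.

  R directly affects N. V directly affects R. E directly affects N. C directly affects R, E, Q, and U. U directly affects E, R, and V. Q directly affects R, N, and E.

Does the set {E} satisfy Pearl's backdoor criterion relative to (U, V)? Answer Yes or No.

No

Backdoor paths from U to V (paths whose first edge points into U):
  P1: U <- C -> Q -> E -> N <- R <- V
  P2: U <- C -> Q -> R <- V
  P3: U <- C -> Q -> N <- R <- V
  P4: U <- C -> E <- Q -> R <- V
  P5: U <- C -> E <- Q -> N <- R <- V
  P6: U <- C -> E -> N <- Q -> R <- V
  P7: U <- C -> E -> N <- R <- V
  P8: U <- C -> R <- V
Condition 1 (no descendant of U in the set): FAILS — E is a descendant of U.
Condition 2 (every backdoor path blocked by {E}):
  P1: blocked at chain node E ∈ conditioning set.
  P2: blocked at collider R (neither it nor any descendant is in the conditioning set).
  P3: blocked at collider N (neither it nor any descendant is in the conditioning set).
  P4: blocked at collider R (neither it nor any descendant is in the conditioning set).
  P5: blocked at collider N (neither it nor any descendant is in the conditioning set).
  P6: blocked at chain node E ∈ conditioning set.
  P7: blocked at chain node E ∈ conditioning set.
  P8: blocked at collider R (neither it nor any descendant is in the conditioning set).
{E} does not satisfy the backdoor criterion.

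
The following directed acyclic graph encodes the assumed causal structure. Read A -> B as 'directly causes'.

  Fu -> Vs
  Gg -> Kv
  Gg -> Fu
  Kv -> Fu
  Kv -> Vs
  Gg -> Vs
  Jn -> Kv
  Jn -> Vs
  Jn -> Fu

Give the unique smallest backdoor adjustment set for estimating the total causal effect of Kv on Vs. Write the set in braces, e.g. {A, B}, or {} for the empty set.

Variables eligible for adjustment (non-descendants of Kv, excluding Kv and Vs): {Gg, Jn}.
Backdoor paths from Kv to Vs:
  P1: Kv <- Gg -> Fu <- Jn -> Vs
  P2: Kv <- Gg -> Fu -> Vs
  P3: Kv <- Gg -> Vs
  P4: Kv <- Jn -> Fu <- Gg -> Vs
  P5: Kv <- Jn -> Fu -> Vs
  P6: Kv <- Jn -> Vs
The empty set is not sufficient: P2 (Kv <- Gg -> Fu -> Vs) has no collider blocking it and no conditioned non-collider, so it is open.
Try {Gg, Jn}:
  P1: blocked at fork node Gg ∈ conditioning set.
  P2: blocked at fork node Gg ∈ conditioning set.
  P3: blocked at fork node Gg ∈ conditioning set.
  P4: blocked at fork node Jn ∈ conditioning set.
  P5: blocked at fork node Jn ∈ conditioning set.
  P6: blocked at fork node Jn ∈ conditioning set.
{Gg, Jn} contains no descendant of Kv and blocks every backdoor path.
Every element of {Gg, Jn} is needed (dropping Gg leaves P2 open; dropping Jn leaves P5 open), so no proper subset is valid.
Among all size-2 subsets of the eligible variables, only {Gg, Jn} blocks every backdoor path, so it is the unique smallest valid adjustment set.

{Gg, Jn}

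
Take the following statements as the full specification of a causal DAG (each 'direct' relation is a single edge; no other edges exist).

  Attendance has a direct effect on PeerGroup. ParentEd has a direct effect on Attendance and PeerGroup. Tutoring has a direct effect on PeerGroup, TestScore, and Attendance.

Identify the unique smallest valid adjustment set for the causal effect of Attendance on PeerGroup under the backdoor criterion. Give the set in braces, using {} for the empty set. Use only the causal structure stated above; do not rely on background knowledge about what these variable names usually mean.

Variables eligible for adjustment (non-descendants of Attendance, excluding Attendance and PeerGroup): {ParentEd, TestScore, Tutoring}.
Backdoor paths from Attendance to PeerGroup:
  P1: Attendance <- Tutoring -> PeerGroup
  P2: Attendance <- ParentEd -> PeerGroup
The empty set is not sufficient: P1 (Attendance <- Tutoring -> PeerGroup) has no collider blocking it and no conditioned non-collider, so it is open.
Try {ParentEd, Tutoring}:
  P1: blocked at fork node Tutoring ∈ conditioning set.
  P2: blocked at fork node ParentEd ∈ conditioning set.
{ParentEd, Tutoring} contains no descendant of Attendance and blocks every backdoor path.
Every element of {ParentEd, Tutoring} is needed (dropping ParentEd leaves P2 open; dropping Tutoring leaves P1 open), so no proper subset is valid.
Among all size-2 subsets of the eligible variables, only {ParentEd, Tutoring} blocks every backdoor path, so it is the unique smallest valid adjustment set.

{ParentEd, Tutoring}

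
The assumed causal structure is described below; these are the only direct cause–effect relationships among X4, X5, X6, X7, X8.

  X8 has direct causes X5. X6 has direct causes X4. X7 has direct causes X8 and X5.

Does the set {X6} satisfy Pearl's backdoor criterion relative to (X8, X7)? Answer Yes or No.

No

Backdoor paths from X8 to X7 (paths whose first edge points into X8):
  P1: X8 <- X5 -> X7
Condition 1 (no descendant of X8 in the set): holds — descendants of X8 are {X7}; none are in {X6}.
Condition 2 (every backdoor path blocked by {X6}):
  P1: open — no interior node is in the conditioning set.
{X6} does not satisfy the backdoor criterion.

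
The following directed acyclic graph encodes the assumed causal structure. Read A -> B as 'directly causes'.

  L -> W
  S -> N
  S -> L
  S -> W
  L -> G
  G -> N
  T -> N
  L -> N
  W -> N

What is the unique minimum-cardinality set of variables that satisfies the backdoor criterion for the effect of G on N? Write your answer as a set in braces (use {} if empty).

{L}

Variables eligible for adjustment (non-descendants of G, excluding G and N): {L, S, T, W}.
Backdoor paths from G to N:
  P1: G <- L <- S -> W -> N
  P2: G <- L <- S -> N
  P3: G <- L -> W <- S -> N
  P4: G <- L -> W -> N
  P5: G <- L -> N
The empty set is not sufficient: P1 (G <- L <- S -> W -> N) has no collider blocking it and no conditioned non-collider, so it is open.
Try {L}:
  P1: blocked at chain node L ∈ conditioning set.
  P2: blocked at chain node L ∈ conditioning set.
  P3: blocked at fork node L ∈ conditioning set.
  P4: blocked at fork node L ∈ conditioning set.
  P5: blocked at fork node L ∈ conditioning set.
{L} contains no descendant of G and blocks every backdoor path.
No other singleton works — e.g. {T} leaves P1 open — so {L} is the unique smallest valid adjustment set.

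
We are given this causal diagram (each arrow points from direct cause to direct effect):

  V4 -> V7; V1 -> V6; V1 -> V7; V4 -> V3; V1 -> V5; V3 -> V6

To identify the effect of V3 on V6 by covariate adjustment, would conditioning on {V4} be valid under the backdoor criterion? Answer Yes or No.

Backdoor paths from V3 to V6 (paths whose first edge points into V3):
  P1: V3 <- V4 -> V7 <- V1 -> V6
Condition 1 (no descendant of V3 in the set): holds — descendants of V3 are {V6}; none are in {V4}.
Condition 2 (every backdoor path blocked by {V4}):
  P1: blocked at fork node V4 ∈ conditioning set.
{V4} satisfies the backdoor criterion.

Yes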